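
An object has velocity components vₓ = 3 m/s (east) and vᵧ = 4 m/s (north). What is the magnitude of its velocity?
|v| = √(vₓ² + vᵧ²) = √(3² + 4²) = √(25) = 5.0 m/s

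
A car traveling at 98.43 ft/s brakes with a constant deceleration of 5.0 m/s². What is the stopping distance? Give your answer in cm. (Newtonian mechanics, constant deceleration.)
d = v₀² / (2a) (with unit conversion) = 9001.0 cm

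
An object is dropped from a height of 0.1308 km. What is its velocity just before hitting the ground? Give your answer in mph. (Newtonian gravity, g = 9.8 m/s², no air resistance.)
v = √(2gh) (with unit conversion) = 113.3 mph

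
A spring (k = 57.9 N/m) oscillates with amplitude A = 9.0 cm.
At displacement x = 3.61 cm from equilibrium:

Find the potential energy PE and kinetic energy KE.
E_total = ½kA² = ½×57.9×(0.09)² = 0.2345 J
PE = ½kx² = ½×57.9×(0.0361)² = 0.03773 J
KE = E_total − PE = 0.1968 J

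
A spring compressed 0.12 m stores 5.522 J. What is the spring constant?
PE = ½kx² → k = 2PE/x² = 2×5.522/0.12² = 766.9 N/m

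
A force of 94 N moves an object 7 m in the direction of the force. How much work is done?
W = Fd = 94×7 = 658.0 J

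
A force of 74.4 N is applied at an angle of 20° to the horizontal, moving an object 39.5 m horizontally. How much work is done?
W = Fd cosθ = 74.4×39.5×cos(20°) = 2761.6 J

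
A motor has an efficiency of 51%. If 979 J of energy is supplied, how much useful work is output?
W_out = η × W_in = 0.51 × 979 = 499.29 J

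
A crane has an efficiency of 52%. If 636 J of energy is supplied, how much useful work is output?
W_out = η × W_in = 0.52 × 636 = 330.72 J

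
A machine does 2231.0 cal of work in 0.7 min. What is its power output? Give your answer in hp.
P = W/t = 9335 J / 42 s = 222.3 W = 0.298 hp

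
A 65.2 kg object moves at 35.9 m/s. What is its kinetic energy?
KE = ½mv² = ½×65.2×35.9² = 42015.21 J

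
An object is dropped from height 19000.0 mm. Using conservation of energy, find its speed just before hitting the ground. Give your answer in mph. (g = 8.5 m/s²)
mgh = ½mv² → v = √(2gh) = √(2×8.5×19) = 17.97 m/s = 40.2 mph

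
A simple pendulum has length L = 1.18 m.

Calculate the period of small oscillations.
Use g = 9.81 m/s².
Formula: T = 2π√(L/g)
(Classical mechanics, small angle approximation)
T = 2π√(L/g) = 2π√(1.18/9.81) = 2.179 s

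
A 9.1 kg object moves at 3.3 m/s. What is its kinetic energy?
KE = ½mv² = ½×9.1×3.3² = 49.5495 J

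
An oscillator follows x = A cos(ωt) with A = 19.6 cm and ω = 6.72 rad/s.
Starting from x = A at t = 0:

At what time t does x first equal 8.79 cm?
cos(ωt) = x/A = 8.79/19.6 = 0.4485
ωt = arccos(0.4485) = 1.106 rad
t = 1.106/6.72 = 0.1645 s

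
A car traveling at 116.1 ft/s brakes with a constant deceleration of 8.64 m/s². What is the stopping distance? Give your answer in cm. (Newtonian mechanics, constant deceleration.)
d = v₀² / (2a) (with unit conversion) = 7247.0 cm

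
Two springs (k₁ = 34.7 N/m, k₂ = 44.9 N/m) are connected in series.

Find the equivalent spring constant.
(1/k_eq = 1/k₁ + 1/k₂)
1/k_eq = 1/34.7 + 1/44.9 = 0.05109; k_eq = 19.57 N/m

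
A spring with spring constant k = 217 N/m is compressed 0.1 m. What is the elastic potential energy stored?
PE = ½kx² = ½×217×0.1² = 1.085 J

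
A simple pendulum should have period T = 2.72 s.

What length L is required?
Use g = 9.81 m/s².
T = 2π√(L/g) → L = g(T/2π)² = 9.81×(2.72/2π)² = 1.838 m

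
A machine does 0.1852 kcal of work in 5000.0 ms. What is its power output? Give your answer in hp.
P = W/t = 774.9 J / 5 s = 155 W = 0.2078 hp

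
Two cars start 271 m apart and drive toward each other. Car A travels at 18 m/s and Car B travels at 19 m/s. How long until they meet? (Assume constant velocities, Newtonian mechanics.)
Combined speed: v_combined = 18 + 19 = 37 m/s
Time to meet: t = d/37 = 271/37 = 7.32 s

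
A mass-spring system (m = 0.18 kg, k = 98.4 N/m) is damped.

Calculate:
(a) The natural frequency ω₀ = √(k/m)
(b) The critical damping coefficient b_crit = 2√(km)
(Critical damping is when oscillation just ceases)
ω₀ = √(k/m) = √(98.4/0.18) = 23.38 rad/s
b_crit = 2√(km) = 2√(98.4×0.18) = 8.417 kg/s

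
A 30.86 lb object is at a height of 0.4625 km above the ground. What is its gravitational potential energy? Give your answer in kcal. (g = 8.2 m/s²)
PE = mgh = 14 kg × 8.2 m/s² × 462.5 m = 5.309e+04 J = 12.69 kcal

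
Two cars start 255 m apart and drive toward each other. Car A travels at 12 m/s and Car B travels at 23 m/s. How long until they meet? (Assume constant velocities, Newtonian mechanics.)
Combined speed: v_combined = 12 + 23 = 35 m/s
Time to meet: t = d/35 = 255/35 = 7.29 s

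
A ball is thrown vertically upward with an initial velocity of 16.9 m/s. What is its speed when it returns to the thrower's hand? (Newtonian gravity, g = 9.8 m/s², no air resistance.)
By conservation of energy, the ball returns at the same speed = 16.9 m/s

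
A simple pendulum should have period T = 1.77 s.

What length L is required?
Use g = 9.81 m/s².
T = 2π√(L/g) → L = g(T/2π)² = 9.81×(1.77/2π)² = 0.7785 m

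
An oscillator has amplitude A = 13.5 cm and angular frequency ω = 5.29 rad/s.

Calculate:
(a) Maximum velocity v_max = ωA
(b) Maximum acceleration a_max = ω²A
v_max = ωA = 5.29×0.135 = 0.7142 m/s
a_max = ω²A = 5.29²×0.135 = 3.778 m/s²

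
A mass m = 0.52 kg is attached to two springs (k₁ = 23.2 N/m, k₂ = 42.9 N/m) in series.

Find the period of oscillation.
k_eq = k₁k₂/(k₁+k₂) = 15.06 N/m
T = 2π√(m/k_eq) = 2π√(0.52/15.06) = 1.168 s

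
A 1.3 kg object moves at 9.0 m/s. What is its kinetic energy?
KE = ½mv² = ½×1.3×9.0² = 52.65 J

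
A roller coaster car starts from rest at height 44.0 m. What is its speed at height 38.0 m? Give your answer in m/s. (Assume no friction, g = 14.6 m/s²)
mgh₁ = ½mv₂² + mgh₂ → v₂ = √(2g(h₁−h₂)) = √(2×14.6×(44−38)) = 13.24 m/s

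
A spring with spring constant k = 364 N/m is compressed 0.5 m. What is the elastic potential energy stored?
PE = ½kx² = ½×364×0.5² = 45.5 J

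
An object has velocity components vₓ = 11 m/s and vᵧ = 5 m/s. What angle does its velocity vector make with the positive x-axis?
θ = arctan(vᵧ/vₓ) = arctan(5/11) = 24.44°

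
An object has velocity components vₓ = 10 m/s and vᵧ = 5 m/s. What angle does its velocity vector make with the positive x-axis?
θ = arctan(vᵧ/vₓ) = arctan(5/10) = 26.57°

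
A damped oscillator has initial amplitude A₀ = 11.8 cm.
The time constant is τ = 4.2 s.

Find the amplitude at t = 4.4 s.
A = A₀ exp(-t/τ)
A = A₀ exp(−t/τ) = 11.8×exp(−4.4/4.2) = 4.139 cm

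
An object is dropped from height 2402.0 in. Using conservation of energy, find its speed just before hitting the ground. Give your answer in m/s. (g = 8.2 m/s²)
mgh = ½mv² → v = √(2gh) = √(2×8.2×61.01) = 31.63 m/s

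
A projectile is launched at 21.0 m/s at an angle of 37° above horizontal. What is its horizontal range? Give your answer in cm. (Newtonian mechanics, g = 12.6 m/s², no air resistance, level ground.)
R = v₀² sin(2θ) / g (with unit conversion) = 3364.0 cm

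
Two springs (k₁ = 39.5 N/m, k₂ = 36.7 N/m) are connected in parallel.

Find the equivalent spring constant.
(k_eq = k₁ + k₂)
k_eq = k₁ + k₂ = 39.5 + 36.7 = 76.2 N/m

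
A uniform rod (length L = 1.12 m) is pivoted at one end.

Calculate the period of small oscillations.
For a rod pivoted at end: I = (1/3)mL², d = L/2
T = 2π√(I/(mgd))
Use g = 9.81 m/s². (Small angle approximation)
I/m = (1/3)L² = 0.4181 m²; d = L/2 = 0.56 m
T = 2π√(I/(mgd)) = 2π√(0.4181/(9.81×0.56)) = 1.733 s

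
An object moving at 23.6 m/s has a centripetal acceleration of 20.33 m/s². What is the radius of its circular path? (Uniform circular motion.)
r = v²/a_c = 23.6²/20.33 = 27.4 m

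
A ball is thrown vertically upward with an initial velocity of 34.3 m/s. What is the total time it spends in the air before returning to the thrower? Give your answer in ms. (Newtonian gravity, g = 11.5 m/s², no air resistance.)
t_total = 2v₀/g (with unit conversion) = 5965.0 ms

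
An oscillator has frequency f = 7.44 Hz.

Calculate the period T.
T = 1/f = 1/7.44 = 0.1344 s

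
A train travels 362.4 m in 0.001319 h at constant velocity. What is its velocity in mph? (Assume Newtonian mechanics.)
v = d/t (with unit conversion) = 170.7 mph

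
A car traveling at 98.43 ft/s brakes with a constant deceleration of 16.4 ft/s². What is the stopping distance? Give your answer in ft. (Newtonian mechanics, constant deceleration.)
d = v₀² / (2a) (with unit conversion) = 295.4 ft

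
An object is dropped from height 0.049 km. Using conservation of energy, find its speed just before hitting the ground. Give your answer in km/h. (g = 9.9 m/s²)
mgh = ½mv² → v = √(2gh) = √(2×9.9×49) = 31.15 m/s = 112.1 km/h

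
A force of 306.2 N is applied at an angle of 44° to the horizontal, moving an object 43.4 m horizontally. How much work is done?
W = Fd cosθ = 306.2×43.4×cos(44°) = 9559.4 J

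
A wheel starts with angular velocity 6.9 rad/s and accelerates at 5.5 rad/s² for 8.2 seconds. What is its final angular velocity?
ω = ω₀ + αt = 6.9 + 5.5 × 8.2 = 52.0 rad/s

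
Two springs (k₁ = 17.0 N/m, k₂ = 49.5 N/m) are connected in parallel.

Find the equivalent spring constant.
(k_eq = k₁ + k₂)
k_eq = k₁ + k₂ = 17.0 + 49.5 = 66.5 N/m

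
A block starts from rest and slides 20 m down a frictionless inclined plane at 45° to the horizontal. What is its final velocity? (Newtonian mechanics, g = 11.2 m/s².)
a = g sin(θ) = 11.2 × sin(45°) = 7.92 m/s²
v = √(2ad) = √(2 × 7.92 × 20) = 17.8 m/s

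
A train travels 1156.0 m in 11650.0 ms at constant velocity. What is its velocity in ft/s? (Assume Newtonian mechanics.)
v = d/t (with unit conversion) = 325.5 ft/s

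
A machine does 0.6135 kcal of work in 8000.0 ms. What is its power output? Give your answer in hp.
P = W/t = 2567 J / 8 s = 320.9 W = 0.4303 hp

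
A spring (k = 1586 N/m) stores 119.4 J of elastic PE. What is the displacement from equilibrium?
PE = ½kx² → x = √(2PE/k) = √(2×119.4/1586) = 0.388 m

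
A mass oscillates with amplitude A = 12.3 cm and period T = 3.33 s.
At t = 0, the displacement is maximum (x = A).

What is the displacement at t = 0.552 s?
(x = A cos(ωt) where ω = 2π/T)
ω = 2π/T = 2π/3.33 = 1.887 rad/s
x = A cos(ωt) = 12.3×cos(1.887×0.552) = 6.21 cm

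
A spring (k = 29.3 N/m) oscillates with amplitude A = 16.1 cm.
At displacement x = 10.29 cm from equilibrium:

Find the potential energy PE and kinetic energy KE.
E_total = ½kA² = ½×29.3×(0.161)² = 0.3797 J
PE = ½kx² = ½×29.3×(0.1029)² = 0.1551 J
KE = E_total − PE = 0.2246 J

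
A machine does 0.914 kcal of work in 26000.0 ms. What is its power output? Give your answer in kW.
P = W/t = 3824 J / 26 s = 147.1 W = 0.1471 kW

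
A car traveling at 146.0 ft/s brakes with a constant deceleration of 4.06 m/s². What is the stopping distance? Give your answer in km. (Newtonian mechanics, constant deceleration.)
d = v₀² / (2a) (with unit conversion) = 0.2439 km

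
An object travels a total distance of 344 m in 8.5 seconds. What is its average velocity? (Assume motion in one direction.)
v_avg = Δd / Δt = 344 / 8.5 = 40.47 m/s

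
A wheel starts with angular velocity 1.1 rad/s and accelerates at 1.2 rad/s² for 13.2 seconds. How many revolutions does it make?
θ = ω₀t + ½αt² = 1.1×13.2 + ½×1.2×13.2² = 119.06 rad
Revolutions = θ/(2π) = 119.06/(2π) = 18.95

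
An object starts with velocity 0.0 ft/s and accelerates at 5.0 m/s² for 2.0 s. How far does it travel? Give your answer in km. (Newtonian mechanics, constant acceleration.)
d = v₀t + ½at² (with unit conversion) = 0.01 km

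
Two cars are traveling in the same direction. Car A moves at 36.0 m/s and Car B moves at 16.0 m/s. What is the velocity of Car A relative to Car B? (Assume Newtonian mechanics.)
v_rel = v_A - v_B = 36.0 - 16.0 = 20.0 m/s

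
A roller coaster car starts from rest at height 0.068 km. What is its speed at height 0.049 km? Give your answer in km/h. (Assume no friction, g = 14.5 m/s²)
mgh₁ = ½mv₂² + mgh₂ → v₂ = √(2g(h₁−h₂)) = √(2×14.5×(68−49)) = 23.47 m/s = 84.5 km/h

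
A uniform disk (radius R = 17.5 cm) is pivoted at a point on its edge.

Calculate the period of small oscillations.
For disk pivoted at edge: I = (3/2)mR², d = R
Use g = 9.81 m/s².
I/m = (3/2)R² = 0.04594 m²; d = R = 0.175 m
T = 2π√((3/2)R²/(gR)) = 2π√(3R/(2g)) = 1.028 s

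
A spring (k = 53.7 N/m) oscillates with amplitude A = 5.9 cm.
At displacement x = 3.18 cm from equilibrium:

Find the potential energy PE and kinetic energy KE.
E_total = ½kA² = ½×53.7×(0.059)² = 0.09346 J
PE = ½kx² = ½×53.7×(0.0318)² = 0.02715 J
KE = E_total − PE = 0.06631 J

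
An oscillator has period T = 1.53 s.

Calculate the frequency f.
f = 1/T = 1/1.53 = 0.6536 Hz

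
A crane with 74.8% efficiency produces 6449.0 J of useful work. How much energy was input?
W_in = W_out/η = 6449.0/0.748 = 8621.7 J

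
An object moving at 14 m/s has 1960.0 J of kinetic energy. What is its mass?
KE = ½mv² → m = 2KE/v² = 2×1960.0/14² = 20.0 kg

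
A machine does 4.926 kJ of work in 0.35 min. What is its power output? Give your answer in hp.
P = W/t = 4926 J / 21 s = 234.6 W = 0.3146 hp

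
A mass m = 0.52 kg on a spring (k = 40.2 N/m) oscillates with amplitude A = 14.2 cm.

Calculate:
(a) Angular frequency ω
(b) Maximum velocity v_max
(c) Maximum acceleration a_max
ω = √(k/m) = √(40.2/0.52) = 8.792 rad/s
v_max = ωA = 8.792×0.142 = 1.249 m/s
a_max = ω²A = 8.792²×0.142 = 10.98 m/s²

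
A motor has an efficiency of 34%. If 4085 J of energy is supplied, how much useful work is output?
W_out = η × W_in = 0.34 × 4085 = 1388.9 J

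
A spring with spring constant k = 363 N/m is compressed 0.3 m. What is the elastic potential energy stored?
PE = ½kx² = ½×363×0.3² = 16.33 J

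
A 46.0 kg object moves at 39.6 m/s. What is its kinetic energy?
KE = ½mv² = ½×46.0×39.6² = 36067.68 J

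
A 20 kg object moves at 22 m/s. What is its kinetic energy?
KE = ½mv² = ½×20×22² = 4840.0 J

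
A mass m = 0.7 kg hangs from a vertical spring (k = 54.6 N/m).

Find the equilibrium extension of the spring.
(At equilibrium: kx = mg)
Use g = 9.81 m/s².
x_eq = mg/k = 0.7×9.81/54.6 = 0.1258 m = 12.58 cm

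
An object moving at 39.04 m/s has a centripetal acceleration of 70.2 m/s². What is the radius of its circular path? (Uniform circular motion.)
r = v²/a_c = 39.04²/70.2 = 21.71 m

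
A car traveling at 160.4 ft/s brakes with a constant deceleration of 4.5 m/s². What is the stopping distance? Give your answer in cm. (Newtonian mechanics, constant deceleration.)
d = v₀² / (2a) (with unit conversion) = 26560.0 cm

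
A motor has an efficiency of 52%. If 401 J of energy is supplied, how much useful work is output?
W_out = η × W_in = 0.52 × 401 = 208.52 J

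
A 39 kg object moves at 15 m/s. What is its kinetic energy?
KE = ½mv² = ½×39×15² = 4387.5 J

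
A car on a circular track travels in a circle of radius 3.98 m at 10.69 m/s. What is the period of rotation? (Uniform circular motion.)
T = 2πr/v = 2π×3.98/10.69 = 2.34 s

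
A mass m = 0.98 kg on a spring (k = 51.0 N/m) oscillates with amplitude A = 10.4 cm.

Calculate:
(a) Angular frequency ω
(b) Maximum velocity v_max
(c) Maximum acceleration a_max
ω = √(k/m) = √(51.0/0.98) = 7.214 rad/s
v_max = ωA = 7.214×0.104 = 0.7502 m/s
a_max = ω²A = 7.214²×0.104 = 5.412 m/s²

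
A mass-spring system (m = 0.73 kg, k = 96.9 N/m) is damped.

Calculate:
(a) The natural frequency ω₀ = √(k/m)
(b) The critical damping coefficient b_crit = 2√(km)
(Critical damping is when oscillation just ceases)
ω₀ = √(k/m) = √(96.9/0.73) = 11.52 rad/s
b_crit = 2√(km) = 2√(96.9×0.73) = 16.82 kg/s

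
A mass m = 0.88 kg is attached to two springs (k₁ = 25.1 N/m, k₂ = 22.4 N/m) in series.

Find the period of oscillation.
k_eq = k₁k₂/(k₁+k₂) = 11.84 N/m
T = 2π√(m/k_eq) = 2π√(0.88/11.84) = 1.713 s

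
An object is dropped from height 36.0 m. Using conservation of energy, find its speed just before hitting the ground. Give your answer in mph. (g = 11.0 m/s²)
mgh = ½mv² → v = √(2gh) = √(2×11.0×36) = 28.14 m/s = 62.95 mph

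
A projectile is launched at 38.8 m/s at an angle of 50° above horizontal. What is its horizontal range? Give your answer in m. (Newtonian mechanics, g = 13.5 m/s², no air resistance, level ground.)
R = v₀² sin(2θ) / g = 109.8 m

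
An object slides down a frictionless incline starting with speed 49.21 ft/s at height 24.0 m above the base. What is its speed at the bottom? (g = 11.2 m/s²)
½mv₀² + mgh = ½mv² → v = √(v₀² + 2gh) = √(15² + 2×11.2×24) = 27.61 m/s = 90.6 ft/s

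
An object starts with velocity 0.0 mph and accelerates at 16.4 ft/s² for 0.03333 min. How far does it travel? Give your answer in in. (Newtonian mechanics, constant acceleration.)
d = v₀t + ½at² (with unit conversion) = 393.5 in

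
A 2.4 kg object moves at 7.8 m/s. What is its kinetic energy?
KE = ½mv² = ½×2.4×7.8² = 73.008 J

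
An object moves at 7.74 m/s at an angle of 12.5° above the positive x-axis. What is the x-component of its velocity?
vₓ = v cos(θ) = 7.74 × cos(12.5°) = 7.56 m/s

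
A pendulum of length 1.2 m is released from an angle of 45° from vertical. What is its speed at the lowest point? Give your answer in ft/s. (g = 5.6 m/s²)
h = L(1 − cosθ) = 1.2×(1 − cos45°) = 0.3515 m
v = √(2gh) = √(2×5.6×0.3515) = 1.984 m/s = 6.509 ft/s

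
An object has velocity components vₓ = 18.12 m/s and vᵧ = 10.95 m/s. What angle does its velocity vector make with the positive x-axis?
θ = arctan(vᵧ/vₓ) = arctan(10.95/18.12) = 31.14°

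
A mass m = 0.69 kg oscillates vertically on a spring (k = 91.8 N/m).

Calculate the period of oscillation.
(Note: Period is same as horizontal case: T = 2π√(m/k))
T = 2π√(m/k) = 2π√(0.69/91.8) = 0.5447 s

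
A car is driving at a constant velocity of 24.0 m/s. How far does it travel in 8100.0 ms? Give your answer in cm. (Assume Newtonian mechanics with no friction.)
d = vt (with unit conversion) = 19440.0 cm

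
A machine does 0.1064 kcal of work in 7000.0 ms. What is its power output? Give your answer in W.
P = W/t = 445.2 J / 7 s = 63.6 W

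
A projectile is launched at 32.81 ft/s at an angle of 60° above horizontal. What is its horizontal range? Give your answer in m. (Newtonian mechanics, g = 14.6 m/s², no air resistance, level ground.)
R = v₀² sin(2θ) / g (with unit conversion) = 5.932 m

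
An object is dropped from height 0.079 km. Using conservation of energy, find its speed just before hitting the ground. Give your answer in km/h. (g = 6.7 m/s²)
mgh = ½mv² → v = √(2gh) = √(2×6.7×79) = 32.54 m/s = 117.1 km/h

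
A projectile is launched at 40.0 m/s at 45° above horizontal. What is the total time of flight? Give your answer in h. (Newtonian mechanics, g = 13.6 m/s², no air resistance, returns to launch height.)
T = 2v₀sin(θ)/g (with unit conversion) = 0.001155 h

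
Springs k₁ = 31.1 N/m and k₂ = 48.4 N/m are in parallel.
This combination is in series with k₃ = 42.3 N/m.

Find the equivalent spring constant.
k₁₂ = k₁ + k₂ = 79.5 N/m (parallel)
1/k_eq = 1/k₁₂ + 1/k₃ → k_eq = 27.61 N/m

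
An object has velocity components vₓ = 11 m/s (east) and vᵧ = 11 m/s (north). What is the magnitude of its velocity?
|v| = √(vₓ² + vᵧ²) = √(11² + 11²) = √(242) = 15.56 m/s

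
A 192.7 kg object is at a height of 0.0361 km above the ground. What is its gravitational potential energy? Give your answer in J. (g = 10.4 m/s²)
PE = mgh = 192.7 kg × 10.4 m/s² × 36.1 m = 7.235e+04 J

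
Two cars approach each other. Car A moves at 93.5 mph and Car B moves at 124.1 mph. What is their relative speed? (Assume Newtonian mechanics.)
v_rel = v_A + v_B = 93.5 + 124.1 = 217.6 mph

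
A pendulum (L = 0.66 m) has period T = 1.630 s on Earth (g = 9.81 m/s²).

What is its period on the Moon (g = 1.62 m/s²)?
T = 2π√(L/g), so T_moon/T_earth = √(g_earth/g_moon)
T_moon = 2π√(0.66/1.62) = 4.01 s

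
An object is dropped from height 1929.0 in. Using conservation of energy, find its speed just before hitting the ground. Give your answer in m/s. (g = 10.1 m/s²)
mgh = ½mv² → v = √(2gh) = √(2×10.1×49) = 31.46 m/s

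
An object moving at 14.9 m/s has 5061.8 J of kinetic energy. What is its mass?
KE = ½mv² → m = 2KE/v² = 2×5061.8/14.9² = 45.6 kg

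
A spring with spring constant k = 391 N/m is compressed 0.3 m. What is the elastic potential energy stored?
PE = ½kx² = ½×391×0.3² = 17.59 J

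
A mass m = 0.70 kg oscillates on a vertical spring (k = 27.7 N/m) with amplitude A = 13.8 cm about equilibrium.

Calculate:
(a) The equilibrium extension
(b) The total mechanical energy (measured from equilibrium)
x_eq = mg/k = 0.7×9.81/27.7 = 0.2479 m = 24.79 cm
E = ½kA² = ½×27.7×(0.138)² = 0.2638 J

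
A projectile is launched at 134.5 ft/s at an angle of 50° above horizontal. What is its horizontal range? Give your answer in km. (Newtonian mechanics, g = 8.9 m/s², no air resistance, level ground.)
R = v₀² sin(2θ) / g (with unit conversion) = 0.186 km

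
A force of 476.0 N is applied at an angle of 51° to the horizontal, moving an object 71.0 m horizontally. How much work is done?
W = Fd cosθ = 476.0×71.0×cos(51°) = 21269.0 J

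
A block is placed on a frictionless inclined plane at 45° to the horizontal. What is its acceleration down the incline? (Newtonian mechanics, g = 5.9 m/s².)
a = g sin(θ) = 5.9 × sin(45°) = 5.9 × 0.7071 = 4.17 m/s²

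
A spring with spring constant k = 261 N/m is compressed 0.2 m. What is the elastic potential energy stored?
PE = ½kx² = ½×261×0.2² = 5.22 J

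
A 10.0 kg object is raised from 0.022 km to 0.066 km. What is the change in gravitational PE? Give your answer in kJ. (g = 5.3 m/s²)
ΔPE = mg(h₂ − h₁) = 10 kg × 5.3 m/s² × (66 − 22) m = 2332 J = 2.332 kJ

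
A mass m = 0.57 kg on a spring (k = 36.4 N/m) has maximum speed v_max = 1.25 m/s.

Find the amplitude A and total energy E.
½mv²_max = ½kA² → A = v_max√(m/k) = 1.25×√(0.57/36.4) = 0.1564 m = 15.64 cm
E = ½mv²_max = ½×0.57×1.25² = 0.4453 J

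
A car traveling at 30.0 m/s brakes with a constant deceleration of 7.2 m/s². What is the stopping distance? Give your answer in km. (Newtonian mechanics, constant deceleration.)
d = v₀² / (2a) (with unit conversion) = 0.0625 km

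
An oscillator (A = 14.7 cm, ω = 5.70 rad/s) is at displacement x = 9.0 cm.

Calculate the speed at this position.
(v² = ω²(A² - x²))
v = ω√(A² − x²) = 5.7×√(0.147² − 0.09²) = 0.6625 m/s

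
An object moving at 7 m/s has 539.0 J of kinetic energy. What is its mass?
KE = ½mv² → m = 2KE/v² = 2×539.0/7² = 22.0 kg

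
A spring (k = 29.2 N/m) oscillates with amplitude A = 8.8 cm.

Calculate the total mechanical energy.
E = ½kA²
E = ½kA² = ½×29.2×(0.088)² = 0.1131 J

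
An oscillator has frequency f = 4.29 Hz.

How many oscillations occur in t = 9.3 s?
n = f×t = 4.29×9.3 = 39.9 oscillations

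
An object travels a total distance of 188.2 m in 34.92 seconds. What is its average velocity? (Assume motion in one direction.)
v_avg = Δd / Δt = 188.2 / 34.92 = 5.39 m/s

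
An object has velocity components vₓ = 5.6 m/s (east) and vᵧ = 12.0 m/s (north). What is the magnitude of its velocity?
|v| = √(vₓ² + vᵧ²) = √(5.6² + 12.0²) = √(175.36) = 13.24 m/s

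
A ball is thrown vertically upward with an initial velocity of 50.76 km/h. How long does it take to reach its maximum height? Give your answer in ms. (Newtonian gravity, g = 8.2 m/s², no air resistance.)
t_up = v₀/g (with unit conversion) = 1720.0 ms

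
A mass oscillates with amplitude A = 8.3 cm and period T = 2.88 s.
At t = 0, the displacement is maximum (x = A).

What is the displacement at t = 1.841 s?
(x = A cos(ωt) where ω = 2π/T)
ω = 2π/T = 2π/2.88 = 2.182 rad/s
x = A cos(ωt) = 8.3×cos(2.182×1.841) = -5.321 cm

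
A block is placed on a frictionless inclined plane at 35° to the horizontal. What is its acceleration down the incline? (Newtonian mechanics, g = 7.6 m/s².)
a = g sin(θ) = 7.6 × sin(35°) = 7.6 × 0.5736 = 4.36 m/s²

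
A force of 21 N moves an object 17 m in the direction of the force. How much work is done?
W = Fd = 21×17 = 357.0 J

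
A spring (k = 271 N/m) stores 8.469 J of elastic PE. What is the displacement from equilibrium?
PE = ½kx² → x = √(2PE/k) = √(2×8.469/271) = 0.25 m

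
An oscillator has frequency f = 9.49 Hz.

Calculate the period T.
T = 1/f = 1/9.49 = 0.1054 s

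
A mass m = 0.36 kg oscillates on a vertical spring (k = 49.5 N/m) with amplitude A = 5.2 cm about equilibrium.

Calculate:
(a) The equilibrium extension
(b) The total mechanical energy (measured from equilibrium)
x_eq = mg/k = 0.36×9.81/49.5 = 0.07135 m = 7.135 cm
E = ½kA² = ½×49.5×(0.052)² = 0.06692 J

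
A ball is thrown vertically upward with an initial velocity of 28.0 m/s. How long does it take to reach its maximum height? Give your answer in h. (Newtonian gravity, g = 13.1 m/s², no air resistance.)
t_up = v₀/g (with unit conversion) = 0.0005937 h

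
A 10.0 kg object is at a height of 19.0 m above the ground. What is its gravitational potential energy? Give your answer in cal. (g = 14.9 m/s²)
PE = mgh = 10 kg × 14.9 m/s² × 19 m = 2831 J = 676.6 cal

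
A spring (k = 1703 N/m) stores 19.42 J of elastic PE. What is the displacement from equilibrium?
PE = ½kx² → x = √(2PE/k) = √(2×19.42/1703) = 0.151 m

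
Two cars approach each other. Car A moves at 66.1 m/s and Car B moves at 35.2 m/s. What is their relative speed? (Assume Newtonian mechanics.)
v_rel = v_A + v_B = 66.1 + 35.2 = 101.3 m/s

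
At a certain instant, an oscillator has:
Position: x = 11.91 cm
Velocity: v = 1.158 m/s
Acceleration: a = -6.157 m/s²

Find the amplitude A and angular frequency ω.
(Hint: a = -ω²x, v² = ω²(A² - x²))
a = −ω²x → ω = √(|a|/x) = √(6.157/0.1191) = 7.19 rad/s
v² = ω²(A² − x²) → A = √(x² + v²/ω²) = √(0.1191² + 1.158²/7.19²) = 0.2003 m = 20.03 cm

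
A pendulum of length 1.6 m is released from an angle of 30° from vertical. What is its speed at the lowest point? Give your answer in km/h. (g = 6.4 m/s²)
h = L(1 − cosθ) = 1.6×(1 − cos30°) = 0.2144 m
v = √(2gh) = √(2×6.4×0.2144) = 1.656 m/s = 5.963 km/h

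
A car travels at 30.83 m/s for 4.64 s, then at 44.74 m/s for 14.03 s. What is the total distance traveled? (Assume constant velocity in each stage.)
d₁ = v₁t₁ = 30.83 × 4.64 = 143.051 m
d₂ = v₂t₂ = 44.74 × 14.03 = 627.702 m
d_total = 143.051 + 627.702 = 770.75 m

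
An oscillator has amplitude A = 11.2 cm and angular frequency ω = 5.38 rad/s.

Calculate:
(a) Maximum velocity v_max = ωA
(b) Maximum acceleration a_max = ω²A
v_max = ωA = 5.38×0.112 = 0.6026 m/s
a_max = ω²A = 5.38²×0.112 = 3.242 m/s²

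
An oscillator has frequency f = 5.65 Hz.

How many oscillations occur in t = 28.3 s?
n = f×t = 5.65×28.3 = 159.9 oscillations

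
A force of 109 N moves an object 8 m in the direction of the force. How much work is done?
W = Fd = 109×8 = 872.0 J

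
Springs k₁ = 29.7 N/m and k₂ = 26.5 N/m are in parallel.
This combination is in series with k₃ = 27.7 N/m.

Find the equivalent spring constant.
k₁₂ = k₁ + k₂ = 56.2 N/m (parallel)
1/k_eq = 1/k₁₂ + 1/k₃ → k_eq = 18.55 N/m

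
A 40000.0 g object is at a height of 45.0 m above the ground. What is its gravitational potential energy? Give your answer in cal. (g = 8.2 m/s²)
PE = mgh = 40 kg × 8.2 m/s² × 45 m = 1.476e+04 J = 3528.0 cal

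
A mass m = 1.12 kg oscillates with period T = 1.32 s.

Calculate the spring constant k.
T = 2π√(m/k) → k = m(2π/T)² = 1.12×(2π/1.32)² = 25.38 N/m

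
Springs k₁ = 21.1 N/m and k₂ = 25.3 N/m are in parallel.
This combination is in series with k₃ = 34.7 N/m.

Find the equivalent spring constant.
k₁₂ = k₁ + k₂ = 46.4 N/m (parallel)
1/k_eq = 1/k₁₂ + 1/k₃ → k_eq = 19.85 N/m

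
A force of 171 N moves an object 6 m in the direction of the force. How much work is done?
W = Fd = 171×6 = 1026.0 J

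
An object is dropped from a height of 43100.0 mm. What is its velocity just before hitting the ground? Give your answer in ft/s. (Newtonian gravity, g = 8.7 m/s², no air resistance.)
v = √(2gh) (with unit conversion) = 89.85 ft/s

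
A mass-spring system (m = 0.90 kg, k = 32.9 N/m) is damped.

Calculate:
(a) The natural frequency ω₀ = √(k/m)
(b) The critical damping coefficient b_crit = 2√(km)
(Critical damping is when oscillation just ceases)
ω₀ = √(k/m) = √(32.9/0.9) = 6.046 rad/s
b_crit = 2√(km) = 2√(32.9×0.9) = 10.88 kg/s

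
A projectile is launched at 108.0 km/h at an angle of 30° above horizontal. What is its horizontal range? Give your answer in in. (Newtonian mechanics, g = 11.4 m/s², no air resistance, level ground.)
R = v₀² sin(2θ) / g (with unit conversion) = 2692.0 in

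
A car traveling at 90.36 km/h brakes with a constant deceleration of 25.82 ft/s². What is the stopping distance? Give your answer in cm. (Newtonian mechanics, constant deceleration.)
d = v₀² / (2a) (with unit conversion) = 4003.0 cm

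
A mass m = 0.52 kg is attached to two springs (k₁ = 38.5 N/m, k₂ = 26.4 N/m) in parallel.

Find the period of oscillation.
k_eq = k₁+k₂ = 64.9 N/m
T = 2π√(m/k_eq) = 2π√(0.52/64.9) = 0.5624 s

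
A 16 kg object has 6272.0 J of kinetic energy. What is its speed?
KE = ½mv² → v = √(2KE/m) = √(2×6272.0/16) = 28.0 m/s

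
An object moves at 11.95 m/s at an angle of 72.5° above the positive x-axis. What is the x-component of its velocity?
vₓ = v cos(θ) = 11.95 × cos(72.5°) = 3.59 m/s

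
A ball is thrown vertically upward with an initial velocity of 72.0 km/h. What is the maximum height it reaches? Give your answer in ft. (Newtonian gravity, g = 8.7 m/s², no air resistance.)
h_max = v₀²/(2g) (with unit conversion) = 75.42 ft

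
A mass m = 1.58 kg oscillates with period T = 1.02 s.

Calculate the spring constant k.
T = 2π√(m/k) → k = m(2π/T)² = 1.58×(2π/1.02)² = 59.95 N/m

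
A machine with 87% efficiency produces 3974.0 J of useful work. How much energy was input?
W_in = W_out/η = 3974.0/0.87 = 4567.8 J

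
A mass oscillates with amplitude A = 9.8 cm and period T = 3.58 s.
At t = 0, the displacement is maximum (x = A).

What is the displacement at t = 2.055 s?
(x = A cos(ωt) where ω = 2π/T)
ω = 2π/T = 2π/3.58 = 1.755 rad/s
x = A cos(ωt) = 9.8×cos(1.755×2.055) = -8.759 cm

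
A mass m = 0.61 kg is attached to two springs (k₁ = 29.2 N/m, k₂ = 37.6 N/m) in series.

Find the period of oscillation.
k_eq = k₁k₂/(k₁+k₂) = 16.44 N/m
T = 2π√(m/k_eq) = 2π√(0.61/16.44) = 1.21 s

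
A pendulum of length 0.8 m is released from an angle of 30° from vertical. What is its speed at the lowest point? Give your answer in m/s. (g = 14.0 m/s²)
h = L(1 − cosθ) = 0.8×(1 − cos30°) = 0.1072 m
v = √(2gh) = √(2×14.0×0.1072) = 1.732 m/s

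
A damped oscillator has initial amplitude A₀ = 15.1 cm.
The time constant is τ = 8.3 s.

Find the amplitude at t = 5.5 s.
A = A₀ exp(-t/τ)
A = A₀ exp(−t/τ) = 15.1×exp(−5.5/8.3) = 7.784 cm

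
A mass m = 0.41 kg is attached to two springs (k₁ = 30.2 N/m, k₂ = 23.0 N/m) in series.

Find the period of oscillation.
k_eq = k₁k₂/(k₁+k₂) = 13.06 N/m
T = 2π√(m/k_eq) = 2π√(0.41/13.06) = 1.113 s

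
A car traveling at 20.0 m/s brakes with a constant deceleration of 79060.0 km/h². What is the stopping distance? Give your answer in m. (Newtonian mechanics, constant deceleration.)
d = v₀² / (2a) (with unit conversion) = 32.79 m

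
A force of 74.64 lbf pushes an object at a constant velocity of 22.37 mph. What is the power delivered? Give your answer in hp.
P = Fv = 332 N × 10 m/s = 3320 W = 4.453 hp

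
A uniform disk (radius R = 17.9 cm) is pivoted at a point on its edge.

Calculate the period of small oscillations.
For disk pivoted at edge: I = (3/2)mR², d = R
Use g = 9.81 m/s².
I/m = (3/2)R² = 0.04806 m²; d = R = 0.179 m
T = 2π√((3/2)R²/(gR)) = 2π√(3R/(2g)) = 1.039 s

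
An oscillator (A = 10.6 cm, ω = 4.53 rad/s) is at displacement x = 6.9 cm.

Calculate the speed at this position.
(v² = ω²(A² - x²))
v = ω√(A² − x²) = 4.53×√(0.106² − 0.069²) = 0.3645 m/s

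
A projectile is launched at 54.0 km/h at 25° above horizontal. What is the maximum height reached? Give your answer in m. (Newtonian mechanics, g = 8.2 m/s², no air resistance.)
H = v₀²sin²(θ)/(2g) (with unit conversion) = 2.45 m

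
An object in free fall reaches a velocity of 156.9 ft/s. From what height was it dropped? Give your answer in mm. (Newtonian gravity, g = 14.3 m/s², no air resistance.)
h = v²/(2g) (with unit conversion) = 79970.0 mm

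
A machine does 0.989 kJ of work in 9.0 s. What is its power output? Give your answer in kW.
P = W/t = 989 J / 9 s = 109.9 W = 0.1099 kW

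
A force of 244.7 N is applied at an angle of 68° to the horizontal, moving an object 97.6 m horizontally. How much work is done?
W = Fd cosθ = 244.7×97.6×cos(68°) = 8946.6 J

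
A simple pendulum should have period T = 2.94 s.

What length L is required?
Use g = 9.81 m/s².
T = 2π√(L/g) → L = g(T/2π)² = 9.81×(2.94/2π)² = 2.148 m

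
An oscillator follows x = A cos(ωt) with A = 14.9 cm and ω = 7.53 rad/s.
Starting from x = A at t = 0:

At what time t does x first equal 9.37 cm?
cos(ωt) = x/A = 9.37/14.9 = 0.6289
ωt = arccos(0.6289) = 0.8907 rad
t = 0.8907/7.53 = 0.1183 s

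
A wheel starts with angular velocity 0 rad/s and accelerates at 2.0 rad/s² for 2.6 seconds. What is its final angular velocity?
ω = ω₀ + αt = 0 + 2.0 × 2.6 = 5.2 rad/s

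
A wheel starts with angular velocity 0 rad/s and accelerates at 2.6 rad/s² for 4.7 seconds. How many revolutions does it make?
θ = ω₀t + ½αt² = 0×4.7 + ½×2.6×4.7² = 28.72 rad
Revolutions = θ/(2π) = 28.72/(2π) = 4.57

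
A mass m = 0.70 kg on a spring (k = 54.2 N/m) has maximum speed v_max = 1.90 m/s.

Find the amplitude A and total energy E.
½mv²_max = ½kA² → A = v_max√(m/k) = 1.9×√(0.7/54.2) = 0.2159 m = 21.59 cm
E = ½mv²_max = ½×0.7×1.9² = 1.263 J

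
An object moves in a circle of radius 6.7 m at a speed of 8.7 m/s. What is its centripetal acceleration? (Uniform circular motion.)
a_c = v²/r = 8.7²/6.7 = 75.69/6.7 = 11.3 m/s²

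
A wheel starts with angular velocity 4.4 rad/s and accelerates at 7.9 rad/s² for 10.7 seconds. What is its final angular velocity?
ω = ω₀ + αt = 4.4 + 7.9 × 10.7 = 88.93 rad/s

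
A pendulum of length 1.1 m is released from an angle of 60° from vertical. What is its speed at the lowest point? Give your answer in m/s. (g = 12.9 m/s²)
h = L(1 − cosθ) = 1.1×(1 − cos60°) = 0.55 m
v = √(2gh) = √(2×12.9×0.55) = 3.767 m/s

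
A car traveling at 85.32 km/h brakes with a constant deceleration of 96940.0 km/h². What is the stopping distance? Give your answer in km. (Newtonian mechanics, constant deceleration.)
d = v₀² / (2a) (with unit conversion) = 0.03755 km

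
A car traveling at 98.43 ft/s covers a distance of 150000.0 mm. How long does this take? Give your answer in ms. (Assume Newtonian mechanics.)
t = d/v (with unit conversion) = 5000.0 ms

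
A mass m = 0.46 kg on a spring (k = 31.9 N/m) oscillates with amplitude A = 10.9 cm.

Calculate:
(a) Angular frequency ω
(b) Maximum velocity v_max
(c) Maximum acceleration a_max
ω = √(k/m) = √(31.9/0.46) = 8.328 rad/s
v_max = ωA = 8.328×0.109 = 0.9077 m/s
a_max = ω²A = 8.328²×0.109 = 7.559 m/s²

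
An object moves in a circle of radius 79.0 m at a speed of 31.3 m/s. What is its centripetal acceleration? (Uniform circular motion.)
a_c = v²/r = 31.3²/79.0 = 979.69/79.0 = 12.4 m/s²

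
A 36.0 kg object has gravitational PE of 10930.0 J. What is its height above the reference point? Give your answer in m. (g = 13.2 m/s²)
PE = mgh → h = PE/(mg) = 1.093e+04 J / (36 kg × 13.2 m/s²) = 23 m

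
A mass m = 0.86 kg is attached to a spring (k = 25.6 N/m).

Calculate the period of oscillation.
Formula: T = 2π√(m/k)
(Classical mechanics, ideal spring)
T = 2π√(m/k) = 2π√(0.86/25.6) = 1.152 s; f = 1/T = 0.8683 Hz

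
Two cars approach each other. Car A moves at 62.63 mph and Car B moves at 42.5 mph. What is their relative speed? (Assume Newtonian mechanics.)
v_rel = v_A + v_B = 62.63 + 42.5 = 105.1 mph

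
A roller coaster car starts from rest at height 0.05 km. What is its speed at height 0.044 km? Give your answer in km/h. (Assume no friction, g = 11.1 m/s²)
mgh₁ = ½mv₂² + mgh₂ → v₂ = √(2g(h₁−h₂)) = √(2×11.1×(50−44)) = 11.54 m/s = 41.55 km/h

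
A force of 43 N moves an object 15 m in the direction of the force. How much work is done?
W = Fd = 43×15 = 645.0 J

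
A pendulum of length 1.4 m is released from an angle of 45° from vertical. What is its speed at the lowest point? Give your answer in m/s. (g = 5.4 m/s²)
h = L(1 − cosθ) = 1.4×(1 − cos45°) = 0.4101 m
v = √(2gh) = √(2×5.4×0.4101) = 2.104 m/s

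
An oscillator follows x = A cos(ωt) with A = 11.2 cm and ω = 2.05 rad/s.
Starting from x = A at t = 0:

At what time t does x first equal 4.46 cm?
cos(ωt) = x/A = 4.46/11.2 = 0.3982
ωt = arccos(0.3982) = 1.161 rad
t = 1.161/2.05 = 0.5665 s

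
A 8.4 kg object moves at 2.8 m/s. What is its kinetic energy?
KE = ½mv² = ½×8.4×2.8² = 32.928 J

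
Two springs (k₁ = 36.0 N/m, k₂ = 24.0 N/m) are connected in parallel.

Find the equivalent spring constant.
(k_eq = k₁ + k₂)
k_eq = k₁ + k₂ = 36.0 + 24.0 = 60 N/m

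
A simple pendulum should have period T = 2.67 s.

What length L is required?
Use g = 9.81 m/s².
T = 2π√(L/g) → L = g(T/2π)² = 9.81×(2.67/2π)² = 1.771 m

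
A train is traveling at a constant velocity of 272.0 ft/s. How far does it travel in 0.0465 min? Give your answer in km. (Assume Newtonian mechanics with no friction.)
d = vt (with unit conversion) = 0.2313 km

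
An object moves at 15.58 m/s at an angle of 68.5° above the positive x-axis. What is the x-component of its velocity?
vₓ = v cos(θ) = 15.58 × cos(68.5°) = 5.71 m/s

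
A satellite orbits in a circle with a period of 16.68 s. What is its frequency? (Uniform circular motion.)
f = 1/T = 1/16.68 = 0.06 Hz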